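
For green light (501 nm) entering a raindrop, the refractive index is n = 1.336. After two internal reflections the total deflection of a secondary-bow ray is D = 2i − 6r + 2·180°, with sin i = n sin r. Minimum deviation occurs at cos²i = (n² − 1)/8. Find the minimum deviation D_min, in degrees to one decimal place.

231.7°

cos²i = (1.78490 − 1)/8 = 0.09811; i = arccos(0.31323) = 71.746°.
sin r = sin 71.746°/1.336 = 0.71084; r = 45.303°.
D_min = 2·71.746° − 6·45.303° + 360° = 231.674°.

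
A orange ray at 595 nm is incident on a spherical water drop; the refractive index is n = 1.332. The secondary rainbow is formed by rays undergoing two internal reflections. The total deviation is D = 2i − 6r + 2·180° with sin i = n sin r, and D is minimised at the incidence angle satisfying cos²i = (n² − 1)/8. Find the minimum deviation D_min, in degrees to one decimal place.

cos²i = (1.77422 − 1)/8 = 0.09678; i = arccos(0.31109) = 71.875°.
sin r = sin 71.875°/1.332 = 0.71350; r = 45.520°.
D_min = 2·71.875° − 6·45.520° + 360° = 230.628°.

230.6°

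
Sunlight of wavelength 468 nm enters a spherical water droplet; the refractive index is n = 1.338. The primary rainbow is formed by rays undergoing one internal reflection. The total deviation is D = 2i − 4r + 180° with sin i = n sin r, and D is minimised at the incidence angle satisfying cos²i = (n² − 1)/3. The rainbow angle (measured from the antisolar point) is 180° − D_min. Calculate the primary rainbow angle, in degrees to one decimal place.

cos²i = (1.79024 − 1)/3 = 0.26341; i = arccos(0.51324) = 59.120°.
sin r = sin 59.120°/1.338 = 0.64144; r = 39.899°.
D_min = 2·59.120° − 4·39.899° + 180° = 138.643°.
Rainbow angle = 180° − D_min = 41.357°.

41.4°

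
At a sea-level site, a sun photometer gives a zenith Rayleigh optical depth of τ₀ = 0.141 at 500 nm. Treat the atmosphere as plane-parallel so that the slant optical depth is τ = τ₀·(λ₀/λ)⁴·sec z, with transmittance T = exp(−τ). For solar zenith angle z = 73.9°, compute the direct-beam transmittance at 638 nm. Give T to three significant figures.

0.825

sec 73.9° = 3.6060.
τ = 0.141 × (500/638)⁴ × 3.6060 = 0.141 × 0.3772 × 3.6060 = 0.1918.
T = exp(−0.1918) = 0.8255.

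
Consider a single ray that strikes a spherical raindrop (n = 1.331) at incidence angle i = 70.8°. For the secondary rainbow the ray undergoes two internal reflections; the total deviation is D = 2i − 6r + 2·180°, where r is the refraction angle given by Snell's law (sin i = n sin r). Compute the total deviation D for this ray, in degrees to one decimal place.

230.4°

sin r = sin 70.8° / 1.331 = 0.9444/1.331 = 0.7095; r = 45.20°.
D = 2·70.8° − 6·45.20° + 2·180° = 141.60° − 271.18° + 360° = 230.42°.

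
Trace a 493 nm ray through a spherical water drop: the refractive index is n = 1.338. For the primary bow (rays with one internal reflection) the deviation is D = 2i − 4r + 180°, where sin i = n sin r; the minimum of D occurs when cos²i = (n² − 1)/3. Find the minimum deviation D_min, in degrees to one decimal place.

cos²i = (1.79024 − 1)/3 = 0.26341; i = arccos(0.51324) = 59.120°.
sin r = sin 59.120°/1.338 = 0.64144; r = 39.899°.
D_min = 2·59.120° − 4·39.899° + 180° = 138.643°.

138.6°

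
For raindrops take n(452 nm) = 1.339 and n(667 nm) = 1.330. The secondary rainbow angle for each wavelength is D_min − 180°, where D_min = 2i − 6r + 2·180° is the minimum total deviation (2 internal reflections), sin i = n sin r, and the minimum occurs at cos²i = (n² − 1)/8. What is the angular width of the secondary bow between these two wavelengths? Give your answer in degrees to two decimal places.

At 452 nm (n = 1.339): cos²i = 0.09912 → i = 71.650°, r = 45.141°, D_min = 232.451°, rainbow angle = 52.451°.
At 667 nm (n = 1.330): cos²i = 0.09611 → i = 71.940°, r = 45.630°, D_min = 230.101°, rainbow angle = 50.101°.
Angular width = |52.451° − 50.101°| = 2.350°.

2.35°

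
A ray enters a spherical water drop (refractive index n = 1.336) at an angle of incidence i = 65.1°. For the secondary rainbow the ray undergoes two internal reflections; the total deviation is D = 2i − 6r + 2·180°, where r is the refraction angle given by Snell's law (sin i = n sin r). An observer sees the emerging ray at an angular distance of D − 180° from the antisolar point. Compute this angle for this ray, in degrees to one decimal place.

53.6°

sin r = sin 65.1° / 1.336 = 0.9070/1.336 = 0.6789; r = 42.76°.
D = 2·65.1° − 6·42.76° + 2·180° = 130.20° − 256.56° + 360° = 233.64°.
Angle from antisolar point = D − 180° = 53.64°.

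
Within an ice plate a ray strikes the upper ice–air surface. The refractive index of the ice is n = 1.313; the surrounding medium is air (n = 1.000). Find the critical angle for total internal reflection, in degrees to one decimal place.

49.6°

sin θ_c = n_air / n = 1.000 / 1.313 = 0.7616.
θ_c = arcsin(0.7616) = 49.61°.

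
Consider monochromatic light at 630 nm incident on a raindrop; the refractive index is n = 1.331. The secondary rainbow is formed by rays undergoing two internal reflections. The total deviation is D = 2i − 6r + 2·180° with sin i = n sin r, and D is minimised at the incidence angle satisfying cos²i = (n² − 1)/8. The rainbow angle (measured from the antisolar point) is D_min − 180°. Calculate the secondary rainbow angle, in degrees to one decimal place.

50.4°

cos²i = (1.77156 − 1)/8 = 0.09645; i = arccos(0.31056) = 71.907°.
sin r = sin 71.907°/1.331 = 0.71417; r = 45.575°.
D_min = 2·71.907° − 6·45.575° + 360° = 230.365°.
Rainbow angle = D_min − 180° = 50.365°.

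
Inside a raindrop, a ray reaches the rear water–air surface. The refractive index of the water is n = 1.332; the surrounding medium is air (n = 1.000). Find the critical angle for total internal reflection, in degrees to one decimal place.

48.7°

sin θ_c = n_air / n = 1.000 / 1.332 = 0.7508.
θ_c = arcsin(0.7508) = 48.66°.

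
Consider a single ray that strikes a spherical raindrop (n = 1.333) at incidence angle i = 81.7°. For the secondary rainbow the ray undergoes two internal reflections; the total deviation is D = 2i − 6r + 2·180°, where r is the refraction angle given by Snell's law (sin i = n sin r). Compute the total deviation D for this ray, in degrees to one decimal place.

sin r = sin 81.7° / 1.333 = 0.9895/1.333 = 0.7423; r = 47.93°.
D = 2·81.7° − 6·47.93° + 2·180° = 163.40° − 287.58° + 360° = 235.82°.

235.8°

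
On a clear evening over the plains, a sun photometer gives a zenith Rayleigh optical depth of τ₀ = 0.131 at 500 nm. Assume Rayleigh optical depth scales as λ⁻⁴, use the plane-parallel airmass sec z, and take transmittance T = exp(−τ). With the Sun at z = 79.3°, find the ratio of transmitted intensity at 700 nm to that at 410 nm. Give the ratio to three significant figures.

Airmass: sec 79.3° = 5.3860.
τ(700 nm) = 0.131 × (500/700)⁴ × 5.3860 = 0.131 × 0.2603 × 5.3860 = 0.1837.
τ(410 nm) = 0.131 × (500/410)⁴ × 5.3860 = 0.131 × 2.2118 × 5.3860 = 1.5606.
T(700)/T(410) = exp(τ_B − τ_A) = exp(1.3769) = 3.9626.

3.96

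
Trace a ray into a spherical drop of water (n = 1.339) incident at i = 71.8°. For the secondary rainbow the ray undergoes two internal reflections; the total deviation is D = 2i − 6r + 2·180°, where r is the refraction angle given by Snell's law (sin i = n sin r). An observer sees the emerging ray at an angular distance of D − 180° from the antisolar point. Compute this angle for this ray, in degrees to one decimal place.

52.5°

sin r = sin 71.8° / 1.339 = 0.9500/1.339 = 0.7095; r = 45.19°.
D = 2·71.8° − 6·45.19° + 2·180° = 143.60° − 271.15° + 360° = 232.45°.
Angle from antisolar point = D − 180° = 52.45°.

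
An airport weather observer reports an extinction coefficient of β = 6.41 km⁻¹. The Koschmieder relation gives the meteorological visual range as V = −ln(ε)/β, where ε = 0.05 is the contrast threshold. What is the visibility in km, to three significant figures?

V = −ln(0.05) / 6.41 = 2.996 / 6.41 = 0.4674 km.

0.467 km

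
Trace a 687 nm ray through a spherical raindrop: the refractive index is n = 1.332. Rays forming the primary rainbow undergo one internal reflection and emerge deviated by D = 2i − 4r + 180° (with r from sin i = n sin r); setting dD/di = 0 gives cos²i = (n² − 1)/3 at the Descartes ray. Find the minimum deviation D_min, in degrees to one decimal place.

cos²i = (1.77422 − 1)/3 = 0.25807; i = arccos(0.50801) = 59.469°.
sin r = sin 59.469°/1.332 = 0.64666; r = 40.290°.
D_min = 2·59.469° − 4·40.290° + 180° = 137.776°.

137.8°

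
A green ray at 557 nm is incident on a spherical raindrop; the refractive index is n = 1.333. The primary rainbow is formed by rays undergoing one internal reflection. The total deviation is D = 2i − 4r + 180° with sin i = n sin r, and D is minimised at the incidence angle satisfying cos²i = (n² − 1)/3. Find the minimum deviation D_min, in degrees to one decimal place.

cos²i = (1.77689 − 1)/3 = 0.25896; i = arccos(0.50888) = 59.410°.
sin r = sin 59.410°/1.333 = 0.64579; r = 40.225°.
D_min = 2·59.410° − 4·40.225° + 180° = 137.922°.

137.9°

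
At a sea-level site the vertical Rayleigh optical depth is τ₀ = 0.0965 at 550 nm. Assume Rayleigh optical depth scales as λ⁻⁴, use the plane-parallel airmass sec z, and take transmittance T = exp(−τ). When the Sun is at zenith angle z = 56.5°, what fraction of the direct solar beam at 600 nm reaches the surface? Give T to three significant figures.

sec 56.5° = 1.8118.
τ = 0.0965 × (550/600)⁴ × 1.8118 = 0.0965 × 0.7061 × 1.8118 = 0.1234.
T = exp(−0.1234) = 0.8839.

0.884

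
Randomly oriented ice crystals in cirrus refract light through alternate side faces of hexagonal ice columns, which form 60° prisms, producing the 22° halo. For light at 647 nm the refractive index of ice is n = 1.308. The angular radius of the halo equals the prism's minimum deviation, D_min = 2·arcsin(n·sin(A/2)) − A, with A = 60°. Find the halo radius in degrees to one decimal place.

21.7°

n·sin(A/2) = 1.308 × sin 30° = 1.308 × 0.5000 = 0.6540.
D_min = 2·arcsin(0.6540) − 60° = 2 × 40.844° − 60° = 21.688°.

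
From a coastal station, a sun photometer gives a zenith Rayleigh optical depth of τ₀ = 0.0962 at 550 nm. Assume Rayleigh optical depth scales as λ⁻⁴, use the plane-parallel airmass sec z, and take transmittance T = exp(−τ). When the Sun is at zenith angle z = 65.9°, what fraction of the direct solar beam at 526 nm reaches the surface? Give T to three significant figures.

sec 65.9° = 2.4490.
τ = 0.0962 × (550/526)⁴ × 2.4490 = 0.0962 × 1.1954 × 2.4490 = 0.2816.
T = exp(−0.2816) = 0.7546.

0.755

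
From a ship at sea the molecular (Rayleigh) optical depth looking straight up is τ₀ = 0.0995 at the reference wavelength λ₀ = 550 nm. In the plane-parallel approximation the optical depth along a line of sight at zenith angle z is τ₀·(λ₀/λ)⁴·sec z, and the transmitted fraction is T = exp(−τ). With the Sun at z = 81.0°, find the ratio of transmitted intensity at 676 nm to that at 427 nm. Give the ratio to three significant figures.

4.36

Airmass: sec 81.0° = 6.3925.
τ(676 nm) = 0.0995 × (550/676)⁴ × 6.3925 = 0.0995 × 0.4382 × 6.3925 = 0.2787.
τ(427 nm) = 0.0995 × (550/427)⁴ × 6.3925 = 0.0995 × 2.7526 × 6.3925 = 1.7508.
T(676)/T(427) = exp(τ_B − τ_A) = exp(1.4721) = 4.3582.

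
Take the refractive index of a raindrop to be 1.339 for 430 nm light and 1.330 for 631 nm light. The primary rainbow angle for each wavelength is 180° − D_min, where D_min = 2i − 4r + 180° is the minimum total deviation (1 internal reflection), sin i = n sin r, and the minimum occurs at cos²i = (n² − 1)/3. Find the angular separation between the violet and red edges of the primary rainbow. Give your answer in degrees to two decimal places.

At 430 nm (n = 1.339): cos²i = 0.26431 → i = 59.062°, r = 39.834°, D_min = 138.786°, rainbow angle = 41.214°.
At 631 nm (n = 1.330): cos²i = 0.25630 → i = 59.585°, r = 40.422°, D_min = 137.484°, rainbow angle = 42.516°.
Angular width = |41.214° − 42.516°| = 1.303°.

1.30°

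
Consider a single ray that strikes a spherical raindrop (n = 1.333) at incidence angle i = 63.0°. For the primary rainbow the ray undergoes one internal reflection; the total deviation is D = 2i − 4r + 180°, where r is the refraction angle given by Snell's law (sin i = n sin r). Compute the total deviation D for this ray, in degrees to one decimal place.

sin r = sin 63.0° / 1.333 = 0.8910/1.333 = 0.6684; r = 41.95°.
D = 2·63.0° − 4·41.95° + 180° = 126.00° − 167.78° + 180° = 138.22°.

138.2°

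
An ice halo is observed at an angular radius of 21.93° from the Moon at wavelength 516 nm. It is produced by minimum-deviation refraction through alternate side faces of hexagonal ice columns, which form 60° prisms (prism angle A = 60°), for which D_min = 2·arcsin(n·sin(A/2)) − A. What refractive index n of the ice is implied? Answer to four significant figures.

1.311

Rearranging: n = sin((D_min + A)/2) / sin(A/2).
(D_min + A)/2 = (21.93° + 60°)/2 = 40.965°.
n = sin 40.965° / sin 30° = 0.6556 / 0.5000 = 1.3112.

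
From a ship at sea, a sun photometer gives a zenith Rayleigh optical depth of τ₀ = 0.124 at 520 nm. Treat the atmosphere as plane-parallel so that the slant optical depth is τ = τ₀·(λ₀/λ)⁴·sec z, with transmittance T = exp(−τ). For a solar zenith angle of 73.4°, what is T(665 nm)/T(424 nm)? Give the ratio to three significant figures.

Airmass: sec 73.4° = 3.5003.
τ(665 nm) = 0.124 × (520/665)⁴ × 3.5003 = 0.124 × 0.3739 × 3.5003 = 0.1623.
τ(424 nm) = 0.124 × (520/424)⁴ × 3.5003 = 0.124 × 2.2623 × 3.5003 = 0.9819.
T(665)/T(424) = exp(τ_B − τ_A) = exp(0.8197) = 2.2697.

2.27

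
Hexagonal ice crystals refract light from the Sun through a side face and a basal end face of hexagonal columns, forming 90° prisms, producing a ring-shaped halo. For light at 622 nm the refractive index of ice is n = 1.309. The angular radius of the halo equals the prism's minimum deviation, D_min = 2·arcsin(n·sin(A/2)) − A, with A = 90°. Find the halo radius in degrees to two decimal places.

n·sin(A/2) = 1.309 × sin 45° = 1.309 × 0.7071 = 0.9256.
D_min = 2·arcsin(0.9256) − 90° = 2 × 67.759° − 90° = 45.519°.

45.52°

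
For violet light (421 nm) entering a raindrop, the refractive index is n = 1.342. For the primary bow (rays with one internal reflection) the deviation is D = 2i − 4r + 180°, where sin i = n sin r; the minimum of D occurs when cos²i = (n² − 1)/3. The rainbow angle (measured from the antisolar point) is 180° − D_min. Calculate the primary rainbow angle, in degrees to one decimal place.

40.8°

cos²i = (1.80096 − 1)/3 = 0.26699; i = arccos(0.51671) = 58.888°.
sin r = sin 58.888°/1.342 = 0.63797; r = 39.641°.
D_min = 2·58.888° − 4·39.641° + 180° = 139.213°.
Rainbow angle = 180° − D_min = 40.787°.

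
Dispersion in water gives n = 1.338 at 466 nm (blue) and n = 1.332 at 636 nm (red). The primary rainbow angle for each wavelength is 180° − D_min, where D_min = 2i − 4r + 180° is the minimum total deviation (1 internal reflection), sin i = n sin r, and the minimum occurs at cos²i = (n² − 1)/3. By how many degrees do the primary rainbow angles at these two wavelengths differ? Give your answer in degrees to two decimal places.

0.87°

At 466 nm (n = 1.338): cos²i = 0.26341 → i = 59.120°, r = 39.899°, D_min = 138.643°, rainbow angle = 41.357°.
At 636 nm (n = 1.332): cos²i = 0.25807 → i = 59.469°, r = 40.290°, D_min = 137.776°, rainbow angle = 42.224°.
Angular width = |41.357° − 42.224°| = 0.867°.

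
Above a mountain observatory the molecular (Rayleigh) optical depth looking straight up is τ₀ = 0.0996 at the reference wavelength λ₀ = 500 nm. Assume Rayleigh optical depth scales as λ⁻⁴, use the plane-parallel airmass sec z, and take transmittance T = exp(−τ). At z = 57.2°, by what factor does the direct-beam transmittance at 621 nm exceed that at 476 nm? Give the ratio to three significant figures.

Airmass: sec 57.2° = 1.8460.
τ(621 nm) = 0.0996 × (500/621)⁴ × 1.8460 = 0.0996 × 0.4203 × 1.8460 = 0.0773.
τ(476 nm) = 0.0996 × (500/476)⁴ × 1.8460 = 0.0996 × 1.2175 × 1.8460 = 0.2238.
T(621)/T(476) = exp(τ_B − τ_A) = exp(0.1466) = 1.1579.

1.16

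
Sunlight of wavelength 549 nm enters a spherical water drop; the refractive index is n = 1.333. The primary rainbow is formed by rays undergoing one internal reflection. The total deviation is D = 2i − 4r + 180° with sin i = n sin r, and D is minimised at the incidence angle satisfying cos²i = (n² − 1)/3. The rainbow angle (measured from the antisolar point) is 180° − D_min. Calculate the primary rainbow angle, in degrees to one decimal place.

42.1°

cos²i = (1.77689 − 1)/3 = 0.25896; i = arccos(0.50888) = 59.410°.
sin r = sin 59.410°/1.333 = 0.64579; r = 40.225°.
D_min = 2·59.410° − 4·40.225° + 180° = 137.922°.
Rainbow angle = 180° − D_min = 42.078°.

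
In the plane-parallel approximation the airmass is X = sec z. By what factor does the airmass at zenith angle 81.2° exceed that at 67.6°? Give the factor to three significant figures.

X(81.2°)/X(67.6°) = sec 81.2° / sec 67.6° = cos 67.6° / cos 81.2° = 0.3811/0.1530 = 2.4909.

2.49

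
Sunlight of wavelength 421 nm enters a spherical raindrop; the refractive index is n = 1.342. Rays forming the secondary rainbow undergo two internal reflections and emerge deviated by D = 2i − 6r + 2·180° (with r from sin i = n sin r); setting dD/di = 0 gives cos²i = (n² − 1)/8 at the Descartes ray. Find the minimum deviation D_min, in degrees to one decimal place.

233.2°

cos²i = (1.80096 − 1)/8 = 0.10012; i = arccos(0.31642) = 71.554°.
sin r = sin 71.554°/1.342 = 0.70687; r = 44.981°.
D_min = 2·71.554° − 6·44.981° + 360° = 233.222°.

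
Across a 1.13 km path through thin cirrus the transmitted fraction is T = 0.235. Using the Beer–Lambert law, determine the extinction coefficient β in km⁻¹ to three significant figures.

Beer–Lambert: T = exp(−βL) ⇒ β = −ln(T)/L = −ln(0.235)/1.13 = 1.4482/1.13 = 1.282 km⁻¹.

1.28 km⁻¹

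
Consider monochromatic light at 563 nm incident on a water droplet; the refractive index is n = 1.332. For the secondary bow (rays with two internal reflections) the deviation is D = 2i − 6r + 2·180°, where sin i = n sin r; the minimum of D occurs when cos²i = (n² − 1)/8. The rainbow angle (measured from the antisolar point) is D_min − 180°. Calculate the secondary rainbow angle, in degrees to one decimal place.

cos²i = (1.77422 − 1)/8 = 0.09678; i = arccos(0.31109) = 71.875°.
sin r = sin 71.875°/1.332 = 0.71350; r = 45.520°.
D_min = 2·71.875° − 6·45.520° + 360° = 230.628°.
Rainbow angle = D_min − 180° = 50.628°.

50.6°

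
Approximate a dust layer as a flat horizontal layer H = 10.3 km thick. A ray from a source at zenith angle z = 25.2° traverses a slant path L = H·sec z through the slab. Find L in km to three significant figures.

sec z = 1/cos 25.2° = 1.1052.
L = 10.3 × 1.1052 = 11.383 km.

11.4 km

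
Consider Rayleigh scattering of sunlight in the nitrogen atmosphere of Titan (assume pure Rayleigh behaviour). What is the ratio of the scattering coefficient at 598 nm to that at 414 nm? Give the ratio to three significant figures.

Rayleigh scattering ∝ λ⁻⁴, so the ratio of coefficients is the inverse fourth power of the wavelength ratio.
σ(598)/σ(414) = (414/598)⁴ = (0.6923)⁴ = 0.2297.

0.230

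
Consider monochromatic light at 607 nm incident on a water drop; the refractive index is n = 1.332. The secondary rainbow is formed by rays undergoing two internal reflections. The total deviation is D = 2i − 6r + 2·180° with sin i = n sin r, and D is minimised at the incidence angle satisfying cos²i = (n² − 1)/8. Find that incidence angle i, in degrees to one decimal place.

71.9°

cos²i = (1.332² − 1)/8 = (1.77422 − 1)/8 = 0.09678.
cos i = 0.31109, so i = 71.875°.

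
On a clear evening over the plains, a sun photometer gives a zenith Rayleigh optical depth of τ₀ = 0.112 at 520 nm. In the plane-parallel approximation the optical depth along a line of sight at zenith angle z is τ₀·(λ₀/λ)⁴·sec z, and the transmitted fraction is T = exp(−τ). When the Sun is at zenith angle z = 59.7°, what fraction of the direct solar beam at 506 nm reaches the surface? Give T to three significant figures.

sec 59.7° = 1.9821.
τ = 0.112 × (520/506)⁴ × 1.9821 = 0.112 × 1.1154 × 1.9821 = 0.2476.
T = exp(−0.2476) = 0.7807.

0.781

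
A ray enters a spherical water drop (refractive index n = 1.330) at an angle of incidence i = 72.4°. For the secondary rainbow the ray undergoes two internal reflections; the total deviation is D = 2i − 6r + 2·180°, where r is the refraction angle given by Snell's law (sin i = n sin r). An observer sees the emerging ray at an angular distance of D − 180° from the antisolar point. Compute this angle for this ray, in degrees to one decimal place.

50.1°

sin r = sin 72.4° / 1.330 = 0.9532/1.330 = 0.7167; r = 45.78°.
D = 2·72.4° − 6·45.78° + 2·180° = 144.80° − 274.69° + 360° = 230.11°.
Angle from antisolar point = D − 180° = 50.11°.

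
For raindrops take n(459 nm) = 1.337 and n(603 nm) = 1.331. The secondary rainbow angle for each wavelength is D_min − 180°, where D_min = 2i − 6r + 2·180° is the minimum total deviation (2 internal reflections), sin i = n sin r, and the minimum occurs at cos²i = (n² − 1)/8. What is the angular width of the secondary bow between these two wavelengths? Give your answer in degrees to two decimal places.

1.57°

At 459 nm (n = 1.337): cos²i = 0.09845 → i = 71.714°, r = 45.249°, D_min = 231.934°, rainbow angle = 51.934°.
At 603 nm (n = 1.331): cos²i = 0.09645 → i = 71.907°, r = 45.575°, D_min = 230.365°, rainbow angle = 50.365°.
Angular width = |51.934° − 50.365°| = 1.569°.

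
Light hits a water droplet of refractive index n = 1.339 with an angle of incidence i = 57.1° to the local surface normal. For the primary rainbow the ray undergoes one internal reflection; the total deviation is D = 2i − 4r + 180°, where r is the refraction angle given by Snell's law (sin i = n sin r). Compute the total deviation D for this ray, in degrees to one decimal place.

sin r = sin 57.1° / 1.339 = 0.8396/1.339 = 0.6270; r = 38.83°.
D = 2·57.1° − 4·38.83° + 180° = 114.20° − 155.33° + 180° = 138.87°.

138.9°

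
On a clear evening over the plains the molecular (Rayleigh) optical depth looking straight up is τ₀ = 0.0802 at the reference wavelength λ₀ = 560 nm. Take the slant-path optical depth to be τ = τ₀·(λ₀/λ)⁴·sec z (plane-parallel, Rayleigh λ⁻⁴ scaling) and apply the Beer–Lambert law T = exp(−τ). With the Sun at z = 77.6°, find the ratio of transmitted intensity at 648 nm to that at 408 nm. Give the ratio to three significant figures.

3.06

Airmass: sec 77.6° = 4.6569.
τ(648 nm) = 0.0802 × (560/648)⁴ × 4.6569 = 0.0802 × 0.5578 × 4.6569 = 0.2083.
τ(408 nm) = 0.0802 × (560/408)⁴ × 4.6569 = 0.0802 × 3.5490 × 4.6569 = 1.3255.
T(648)/T(408) = exp(τ_B − τ_A) = exp(1.1172) = 3.0563.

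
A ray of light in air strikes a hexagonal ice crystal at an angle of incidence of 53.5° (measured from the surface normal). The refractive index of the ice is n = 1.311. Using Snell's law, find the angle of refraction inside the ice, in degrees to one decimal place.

Snell: sin θ_r = sin θ_i / n = sin 53.5° / 1.311 = 0.8039 / 1.311 = 0.6132.
θ_r = arcsin(0.6132) = 37.82°.

37.8°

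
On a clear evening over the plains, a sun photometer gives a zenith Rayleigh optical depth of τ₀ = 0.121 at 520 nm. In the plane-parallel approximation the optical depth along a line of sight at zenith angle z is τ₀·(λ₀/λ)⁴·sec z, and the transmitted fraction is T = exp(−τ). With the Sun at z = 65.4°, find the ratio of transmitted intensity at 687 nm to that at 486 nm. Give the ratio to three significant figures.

1.33

Airmass: sec 65.4° = 2.4022.
τ(687 nm) = 0.121 × (520/687)⁴ × 2.4022 = 0.121 × 0.3282 × 2.4022 = 0.0954.
τ(486 nm) = 0.121 × (520/486)⁴ × 2.4022 = 0.121 × 1.3106 × 2.4022 = 0.3809.
T(687)/T(486) = exp(τ_B − τ_A) = exp(0.2855) = 1.3305.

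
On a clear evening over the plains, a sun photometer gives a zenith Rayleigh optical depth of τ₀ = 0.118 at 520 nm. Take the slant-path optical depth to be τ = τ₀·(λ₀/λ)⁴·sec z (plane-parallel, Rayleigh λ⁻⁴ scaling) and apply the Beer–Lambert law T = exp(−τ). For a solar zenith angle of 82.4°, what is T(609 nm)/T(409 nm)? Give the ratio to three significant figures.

6.40

Airmass: sec 82.4° = 7.5611.
τ(609 nm) = 0.118 × (520/609)⁴ × 7.5611 = 0.118 × 0.5316 × 7.5611 = 0.4743.
τ(409 nm) = 0.118 × (520/409)⁴ × 7.5611 = 0.118 × 2.6129 × 7.5611 = 2.3312.
T(609)/T(409) = exp(τ_B − τ_A) = exp(1.8570) = 6.4044.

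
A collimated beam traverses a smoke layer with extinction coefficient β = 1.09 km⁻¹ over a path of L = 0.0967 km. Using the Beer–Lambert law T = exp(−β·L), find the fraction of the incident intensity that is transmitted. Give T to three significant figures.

τ = β·L = 1.09 × 0.0967 = 0.1054.
T = exp(−0.1054) = 0.9000.

0.900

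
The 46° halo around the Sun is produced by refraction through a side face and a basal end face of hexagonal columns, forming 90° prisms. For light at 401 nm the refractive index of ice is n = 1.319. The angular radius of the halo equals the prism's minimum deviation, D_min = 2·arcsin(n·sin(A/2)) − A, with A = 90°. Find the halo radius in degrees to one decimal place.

n·sin(A/2) = 1.319 × sin 45° = 1.319 × 0.7071 = 0.9327.
D_min = 2·arcsin(0.9327) − 90° = 2 × 68.856° − 90° = 47.711°.

47.7°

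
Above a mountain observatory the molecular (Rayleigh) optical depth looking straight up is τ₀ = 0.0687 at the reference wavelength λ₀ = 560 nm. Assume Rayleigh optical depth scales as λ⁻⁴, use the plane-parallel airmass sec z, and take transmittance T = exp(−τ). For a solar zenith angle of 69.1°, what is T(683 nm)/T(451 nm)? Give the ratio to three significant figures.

1.45

Airmass: sec 69.1° = 2.8032.
τ(683 nm) = 0.0687 × (560/683)⁴ × 2.8032 = 0.0687 × 0.4519 × 2.8032 = 0.0870.
τ(451 nm) = 0.0687 × (560/451)⁴ × 2.8032 = 0.0687 × 2.3771 × 2.8032 = 0.4578.
T(683)/T(451) = exp(τ_B − τ_A) = exp(0.3707) = 1.4488.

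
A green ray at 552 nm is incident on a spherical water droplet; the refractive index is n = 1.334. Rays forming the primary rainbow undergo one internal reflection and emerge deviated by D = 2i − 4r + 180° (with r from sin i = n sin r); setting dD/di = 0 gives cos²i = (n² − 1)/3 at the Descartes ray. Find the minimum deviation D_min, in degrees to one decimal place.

cos²i = (1.77956 − 1)/3 = 0.25985; i = arccos(0.50976) = 59.352°.
sin r = sin 59.352°/1.334 = 0.64492; r = 40.159°.
D_min = 2·59.352° − 4·40.159° + 180° = 138.067°.

138.1°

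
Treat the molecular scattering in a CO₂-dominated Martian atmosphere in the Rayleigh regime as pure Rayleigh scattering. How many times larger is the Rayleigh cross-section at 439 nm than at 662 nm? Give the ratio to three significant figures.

5.17

Rayleigh scattering ∝ λ⁻⁴, so the ratio of coefficients is the inverse fourth power of the wavelength ratio.
σ(439)/σ(662) = (662/439)⁴ = (1.5080)⁴ = 5.171.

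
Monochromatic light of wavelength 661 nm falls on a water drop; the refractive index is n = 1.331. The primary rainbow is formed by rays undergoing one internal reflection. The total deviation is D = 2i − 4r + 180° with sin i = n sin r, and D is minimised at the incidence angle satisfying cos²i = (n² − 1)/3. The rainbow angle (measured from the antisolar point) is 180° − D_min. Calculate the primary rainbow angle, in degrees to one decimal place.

42.4°

cos²i = (1.77156 − 1)/3 = 0.25719; i = arccos(0.50714) = 59.527°.
sin r = sin 59.527°/1.331 = 0.64753; r = 40.356°.
D_min = 2·59.527° − 4·40.356° + 180° = 137.630°.
Rainbow angle = 180° − D_min = 42.370°.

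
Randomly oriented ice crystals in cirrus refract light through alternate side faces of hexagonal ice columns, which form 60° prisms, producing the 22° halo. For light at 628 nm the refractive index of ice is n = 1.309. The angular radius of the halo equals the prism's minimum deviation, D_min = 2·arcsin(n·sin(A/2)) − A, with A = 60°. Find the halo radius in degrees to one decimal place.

n·sin(A/2) = 1.309 × sin 30° = 1.309 × 0.5000 = 0.6545.
D_min = 2·arcsin(0.6545) − 60° = 2 × 40.882° − 60° = 21.763°.

21.8°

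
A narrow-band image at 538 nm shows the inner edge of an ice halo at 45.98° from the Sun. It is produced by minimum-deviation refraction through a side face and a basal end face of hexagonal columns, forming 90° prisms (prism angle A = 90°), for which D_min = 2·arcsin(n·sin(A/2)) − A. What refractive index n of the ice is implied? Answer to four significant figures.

1.311

Rearranging: n = sin((D_min + A)/2) / sin(A/2).
(D_min + A)/2 = (45.98° + 90°)/2 = 67.990°.
n = sin 67.990° / sin 45° = 0.9271 / 0.7071 = 1.3111.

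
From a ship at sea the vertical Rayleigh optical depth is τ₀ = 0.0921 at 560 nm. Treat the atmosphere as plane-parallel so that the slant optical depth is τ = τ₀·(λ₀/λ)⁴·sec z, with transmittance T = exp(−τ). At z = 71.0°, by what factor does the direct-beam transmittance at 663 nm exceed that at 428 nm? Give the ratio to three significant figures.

Airmass: sec 71.0° = 3.0716.
τ(663 nm) = 0.0921 × (560/663)⁴ × 3.0716 = 0.0921 × 0.5090 × 3.0716 = 0.1440.
τ(428 nm) = 0.0921 × (560/428)⁴ × 3.0716 = 0.0921 × 2.9307 × 3.0716 = 0.8291.
T(663)/T(428) = exp(τ_B − τ_A) = exp(0.6851) = 1.9840.

1.98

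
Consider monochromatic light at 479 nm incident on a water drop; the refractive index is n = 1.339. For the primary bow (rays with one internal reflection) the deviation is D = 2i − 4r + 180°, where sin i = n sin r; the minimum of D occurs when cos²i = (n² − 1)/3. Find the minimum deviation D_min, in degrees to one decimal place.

cos²i = (1.79292 − 1)/3 = 0.26431; i = arccos(0.51411) = 59.062°.
sin r = sin 59.062°/1.339 = 0.64057; r = 39.834°.
D_min = 2·59.062° − 4·39.834° + 180° = 138.786°.

138.8°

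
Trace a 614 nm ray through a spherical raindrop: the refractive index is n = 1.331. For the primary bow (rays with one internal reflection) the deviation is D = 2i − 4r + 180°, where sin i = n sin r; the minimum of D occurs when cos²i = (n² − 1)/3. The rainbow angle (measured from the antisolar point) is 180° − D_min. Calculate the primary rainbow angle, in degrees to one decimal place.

cos²i = (1.77156 − 1)/3 = 0.25719; i = arccos(0.50714) = 59.527°.
sin r = sin 59.527°/1.331 = 0.64753; r = 40.356°.
D_min = 2·59.527° − 4·40.356° + 180° = 137.630°.
Rainbow angle = 180° − D_min = 42.370°.

42.4°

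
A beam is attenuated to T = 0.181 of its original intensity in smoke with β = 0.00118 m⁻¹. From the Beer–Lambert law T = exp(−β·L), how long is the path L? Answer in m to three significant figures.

Beer–Lambert: T = exp(−βL) ⇒ L = −ln(T)/β = −ln(0.181)/0.00118 = 1.7093/0.00118 = 1449 m.

1450 m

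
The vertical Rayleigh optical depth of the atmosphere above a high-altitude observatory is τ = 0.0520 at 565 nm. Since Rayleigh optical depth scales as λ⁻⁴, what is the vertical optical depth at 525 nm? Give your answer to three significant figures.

τ(525 nm) = τ(565 nm) × (565/525)⁴ = 0.0520 × (1.0762)⁴ = 0.0520 × 1.3414 = 0.0698.

0.0698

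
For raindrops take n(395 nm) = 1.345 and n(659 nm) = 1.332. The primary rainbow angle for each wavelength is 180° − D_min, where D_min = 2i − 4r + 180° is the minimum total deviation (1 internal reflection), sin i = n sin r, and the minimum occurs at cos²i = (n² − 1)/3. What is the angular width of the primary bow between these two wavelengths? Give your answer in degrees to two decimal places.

1.86°

At 395 nm (n = 1.345): cos²i = 0.26967 → i = 58.715°, r = 39.448°, D_min = 139.635°, rainbow angle = 40.365°.
At 659 nm (n = 1.332): cos²i = 0.25807 → i = 59.469°, r = 40.290°, D_min = 137.776°, rainbow angle = 42.224°.
Angular width = |40.365° − 42.224°| = 1.859°.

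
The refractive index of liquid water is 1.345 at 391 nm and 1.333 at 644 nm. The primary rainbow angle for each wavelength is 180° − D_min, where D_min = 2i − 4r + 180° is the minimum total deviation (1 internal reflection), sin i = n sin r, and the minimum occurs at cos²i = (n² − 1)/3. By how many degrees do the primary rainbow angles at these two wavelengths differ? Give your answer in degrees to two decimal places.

1.71°

At 391 nm (n = 1.345): cos²i = 0.26967 → i = 58.715°, r = 39.448°, D_min = 139.635°, rainbow angle = 40.365°.
At 644 nm (n = 1.333): cos²i = 0.25896 → i = 59.410°, r = 40.225°, D_min = 137.922°, rainbow angle = 42.078°.
Angular width = |40.365° − 42.078°| = 1.713°.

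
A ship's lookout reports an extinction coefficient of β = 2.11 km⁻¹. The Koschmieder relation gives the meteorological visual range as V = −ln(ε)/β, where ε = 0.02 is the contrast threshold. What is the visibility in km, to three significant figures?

1.85 km

V = −ln(0.02) / 2.11 = 3.912 / 2.11 = 1.8540 km.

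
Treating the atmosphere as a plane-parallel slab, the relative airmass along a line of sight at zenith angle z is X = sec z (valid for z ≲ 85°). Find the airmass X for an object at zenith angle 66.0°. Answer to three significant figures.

X = sec z = 1/cos 66.0° = 1/0.4067 = 2.4586.

2.46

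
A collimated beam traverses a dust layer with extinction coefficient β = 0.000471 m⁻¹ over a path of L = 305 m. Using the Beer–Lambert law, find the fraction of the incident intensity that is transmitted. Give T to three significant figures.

τ = β·L = 0.000471 × 305 = 0.1437.
T = exp(−0.1437) = 0.8662.

0.866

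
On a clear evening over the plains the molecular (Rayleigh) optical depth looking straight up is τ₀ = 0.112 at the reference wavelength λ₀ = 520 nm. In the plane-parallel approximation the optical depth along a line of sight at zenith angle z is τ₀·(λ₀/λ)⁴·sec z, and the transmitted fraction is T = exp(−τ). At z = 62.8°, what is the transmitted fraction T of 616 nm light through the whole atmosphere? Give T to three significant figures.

0.883

sec 62.8° = 2.1877.
τ = 0.112 × (520/616)⁴ × 2.1877 = 0.112 × 0.5078 × 2.1877 = 0.1244.
T = exp(−0.1244) = 0.8830.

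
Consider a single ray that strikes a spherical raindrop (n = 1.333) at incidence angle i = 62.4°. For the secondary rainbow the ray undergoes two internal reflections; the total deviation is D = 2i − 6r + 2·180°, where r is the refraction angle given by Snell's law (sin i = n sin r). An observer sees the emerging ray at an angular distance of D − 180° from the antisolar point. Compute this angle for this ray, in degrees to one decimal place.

54.8°

sin r = sin 62.4° / 1.333 = 0.8862/1.333 = 0.6648; r = 41.67°.
D = 2·62.4° − 6·41.67° + 2·180° = 124.80° − 250.01° + 360° = 234.79°.
Angle from antisolar point = D − 180° = 54.79°.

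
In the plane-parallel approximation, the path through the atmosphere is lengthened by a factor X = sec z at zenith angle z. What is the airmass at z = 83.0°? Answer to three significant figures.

X = sec z = 1/cos 83.0° = 1/0.1219 = 8.2055.

8.21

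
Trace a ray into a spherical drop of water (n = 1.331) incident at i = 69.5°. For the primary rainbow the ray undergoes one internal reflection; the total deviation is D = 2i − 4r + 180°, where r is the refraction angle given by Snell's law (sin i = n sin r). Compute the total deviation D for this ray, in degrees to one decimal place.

140.1°

sin r = sin 69.5° / 1.331 = 0.9367/1.331 = 0.7037; r = 44.73°.
D = 2·69.5° − 4·44.73° + 180° = 139.00° − 178.91° + 180° = 140.09°.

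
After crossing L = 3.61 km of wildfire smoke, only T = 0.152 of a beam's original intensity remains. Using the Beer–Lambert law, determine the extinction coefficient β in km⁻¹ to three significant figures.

Beer–Lambert: T = exp(−βL) ⇒ β = −ln(T)/L = −ln(0.152)/3.61 = 1.8839/3.61 = 0.5218 km⁻¹.

0.522 km⁻¹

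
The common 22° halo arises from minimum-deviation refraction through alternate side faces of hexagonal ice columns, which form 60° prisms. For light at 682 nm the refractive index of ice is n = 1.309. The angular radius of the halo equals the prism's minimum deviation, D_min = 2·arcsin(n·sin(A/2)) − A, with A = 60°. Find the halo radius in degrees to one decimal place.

n·sin(A/2) = 1.309 × sin 30° = 1.309 × 0.5000 = 0.6545.
D_min = 2·arcsin(0.6545) − 60° = 2 × 40.882° − 60° = 21.763°.

21.8°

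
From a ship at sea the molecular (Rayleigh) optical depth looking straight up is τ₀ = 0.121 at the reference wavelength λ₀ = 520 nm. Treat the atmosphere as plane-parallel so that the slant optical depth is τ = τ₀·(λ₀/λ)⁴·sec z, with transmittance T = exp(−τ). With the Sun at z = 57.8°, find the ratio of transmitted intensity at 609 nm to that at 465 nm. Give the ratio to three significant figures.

1.26

Airmass: sec 57.8° = 1.8766.
τ(609 nm) = 0.121 × (520/609)⁴ × 1.8766 = 0.121 × 0.5316 × 1.8766 = 0.1207.
τ(465 nm) = 0.121 × (520/465)⁴ × 1.8766 = 0.121 × 1.5639 × 1.8766 = 0.3551.
T(609)/T(465) = exp(τ_B − τ_A) = exp(0.2344) = 1.2642.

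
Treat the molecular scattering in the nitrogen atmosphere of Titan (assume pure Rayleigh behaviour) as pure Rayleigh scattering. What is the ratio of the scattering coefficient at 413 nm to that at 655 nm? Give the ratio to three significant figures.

Rayleigh scattering ∝ λ⁻⁴, so the ratio of coefficients is the inverse fourth power of the wavelength ratio.
σ(413)/σ(655) = (655/413)⁴ = (1.5860)⁴ = 6.327.

6.33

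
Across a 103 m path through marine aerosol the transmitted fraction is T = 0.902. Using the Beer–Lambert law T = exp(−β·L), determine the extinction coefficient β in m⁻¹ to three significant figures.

Beer–Lambert: T = exp(−βL) ⇒ β = −ln(T)/L = −ln(0.902)/103 = 0.1031/103 = 0.001001 m⁻¹.

0.00100 m⁻¹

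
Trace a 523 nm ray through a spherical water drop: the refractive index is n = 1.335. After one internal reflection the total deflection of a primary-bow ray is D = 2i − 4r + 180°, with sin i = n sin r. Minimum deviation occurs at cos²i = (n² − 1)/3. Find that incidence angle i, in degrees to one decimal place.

cos²i = (1.335² − 1)/3 = (1.78222 − 1)/3 = 0.26074.
cos i = 0.51063, so i = 59.294°.

59.3°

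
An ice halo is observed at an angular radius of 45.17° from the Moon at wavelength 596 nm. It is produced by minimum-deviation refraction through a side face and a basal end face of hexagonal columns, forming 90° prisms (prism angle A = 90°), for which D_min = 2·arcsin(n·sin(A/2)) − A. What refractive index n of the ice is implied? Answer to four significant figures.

1.307

Rearranging: n = sin((D_min + A)/2) / sin(A/2).
(D_min + A)/2 = (45.17° + 90°)/2 = 67.585°.
n = sin 67.585° / sin 45° = 0.9244 / 0.7071 = 1.3074.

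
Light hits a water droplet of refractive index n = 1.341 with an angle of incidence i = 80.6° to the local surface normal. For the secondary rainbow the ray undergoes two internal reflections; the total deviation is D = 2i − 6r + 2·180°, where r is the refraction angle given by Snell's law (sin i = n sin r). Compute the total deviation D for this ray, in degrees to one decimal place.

sin r = sin 80.6° / 1.341 = 0.9866/1.341 = 0.7357; r = 47.37°.
D = 2·80.6° − 6·47.37° + 2·180° = 161.20° − 284.20° + 360° = 237.00°.

237.0°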